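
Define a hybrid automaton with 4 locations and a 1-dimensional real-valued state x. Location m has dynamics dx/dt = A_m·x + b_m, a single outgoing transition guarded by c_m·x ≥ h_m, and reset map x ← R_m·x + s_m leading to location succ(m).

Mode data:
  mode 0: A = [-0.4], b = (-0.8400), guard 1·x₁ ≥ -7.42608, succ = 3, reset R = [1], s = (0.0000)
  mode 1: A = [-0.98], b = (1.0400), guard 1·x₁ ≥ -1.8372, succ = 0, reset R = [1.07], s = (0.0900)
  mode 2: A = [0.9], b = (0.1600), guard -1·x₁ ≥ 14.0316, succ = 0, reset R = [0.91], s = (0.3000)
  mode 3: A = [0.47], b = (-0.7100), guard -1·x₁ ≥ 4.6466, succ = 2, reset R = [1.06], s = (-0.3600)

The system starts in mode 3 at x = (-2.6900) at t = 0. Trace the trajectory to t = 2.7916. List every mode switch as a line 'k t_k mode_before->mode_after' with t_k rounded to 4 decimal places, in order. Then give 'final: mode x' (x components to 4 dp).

Mode 3: guard c·x = 4.6466 hit at Δt = 0.8136 (t = 0.8136), x⁻ = (-4.6466) → reset → x⁺ = (-5.2854), jump to mode 2
Mode 2: guard c·x = 14.0316 hit at Δt = 1.1087 (t = 1.9223), x⁻ = (-14.0316) → reset → x⁺ = (-12.4688), jump to mode 0
Mode 0: flow for 0.8693 to horizon, guard not reached → x = (-9.4234)

1 0.8136 3->2
2 1.9223 2->0
final: 0 -9.4234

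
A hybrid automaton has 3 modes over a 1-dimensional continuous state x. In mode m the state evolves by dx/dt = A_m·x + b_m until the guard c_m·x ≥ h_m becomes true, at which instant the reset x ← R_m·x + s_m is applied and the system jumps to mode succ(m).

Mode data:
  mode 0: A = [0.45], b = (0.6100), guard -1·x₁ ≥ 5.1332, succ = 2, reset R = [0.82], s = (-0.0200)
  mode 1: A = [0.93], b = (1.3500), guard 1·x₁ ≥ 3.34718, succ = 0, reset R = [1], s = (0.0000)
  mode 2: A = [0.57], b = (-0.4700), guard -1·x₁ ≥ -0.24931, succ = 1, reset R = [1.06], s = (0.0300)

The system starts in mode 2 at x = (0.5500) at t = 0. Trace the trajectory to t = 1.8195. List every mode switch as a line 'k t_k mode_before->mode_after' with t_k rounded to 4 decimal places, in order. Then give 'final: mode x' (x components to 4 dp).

1 1.2976 2->1
final: 1 1.3850

Mode 2: guard c·x = -0.2493 hit at Δt = 1.2976 (t = 1.2976), x⁻ = (0.2493) → reset → x⁺ = (0.2943), jump to mode 1
Mode 1: flow for 0.5219 to horizon, guard not reached → x = (1.3850)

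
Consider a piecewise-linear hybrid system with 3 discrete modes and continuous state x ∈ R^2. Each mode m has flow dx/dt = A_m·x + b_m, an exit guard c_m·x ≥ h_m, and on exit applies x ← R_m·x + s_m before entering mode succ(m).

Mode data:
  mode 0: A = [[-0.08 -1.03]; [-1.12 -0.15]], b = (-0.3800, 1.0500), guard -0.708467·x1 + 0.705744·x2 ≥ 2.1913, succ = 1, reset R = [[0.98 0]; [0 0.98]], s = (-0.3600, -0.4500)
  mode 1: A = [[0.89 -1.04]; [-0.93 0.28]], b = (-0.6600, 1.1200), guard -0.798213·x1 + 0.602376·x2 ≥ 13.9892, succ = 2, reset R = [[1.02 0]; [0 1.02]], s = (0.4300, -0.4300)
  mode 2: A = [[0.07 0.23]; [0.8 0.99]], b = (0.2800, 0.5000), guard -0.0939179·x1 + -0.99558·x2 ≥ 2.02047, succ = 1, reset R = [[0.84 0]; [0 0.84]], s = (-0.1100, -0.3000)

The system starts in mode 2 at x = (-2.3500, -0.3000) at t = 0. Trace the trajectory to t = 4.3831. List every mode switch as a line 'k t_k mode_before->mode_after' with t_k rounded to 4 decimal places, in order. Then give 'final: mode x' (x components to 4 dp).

Mode 2: guard c·x = 2.0205 hit at Δt = 0.6381 (t = 0.6381), x⁻ = (-2.4193, -1.8012) → reset → x⁺ = (-2.1422, -1.8130), jump to mode 1
Mode 1: guard c·x = 13.9892 hit at Δt = 1.4914 (t = 2.1295), x⁻ = (-11.9723, 7.3588) → reset → x⁺ = (-11.7817, 7.0760), jump to mode 2
Mode 2: guard c·x = 2.0205 hit at Δt = 1.8656 (t = 3.9951), x⁻ = (-10.9514, -0.9963) → reset → x⁺ = (-9.3091, -1.1369), jump to mode 1
Mode 1: flow for 0.3880 to horizon, guard not reached → x = (-13.8716, 3.4856)

1 0.6381 2->1
2 2.1295 1->2
3 3.9951 2->1
final: 1 -13.8716 3.4856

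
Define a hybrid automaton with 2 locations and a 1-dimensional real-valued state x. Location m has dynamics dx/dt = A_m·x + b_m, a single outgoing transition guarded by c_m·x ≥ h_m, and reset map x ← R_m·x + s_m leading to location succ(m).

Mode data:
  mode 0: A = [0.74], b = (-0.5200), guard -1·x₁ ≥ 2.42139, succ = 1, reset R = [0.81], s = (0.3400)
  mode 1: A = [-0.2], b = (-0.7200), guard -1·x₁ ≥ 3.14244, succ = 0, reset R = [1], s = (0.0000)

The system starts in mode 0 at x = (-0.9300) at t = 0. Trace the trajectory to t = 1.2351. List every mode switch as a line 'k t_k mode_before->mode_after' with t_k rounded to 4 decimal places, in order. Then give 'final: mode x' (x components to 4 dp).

1 0.8769 0->1
final: 1 -1.7581

Mode 0: guard c·x = 2.4214 hit at Δt = 0.8769 (t = 0.8769), x⁻ = (-2.4214) → reset → x⁺ = (-1.6213), jump to mode 1
Mode 1: flow for 0.3582 to horizon, guard not reached → x = (-1.7581)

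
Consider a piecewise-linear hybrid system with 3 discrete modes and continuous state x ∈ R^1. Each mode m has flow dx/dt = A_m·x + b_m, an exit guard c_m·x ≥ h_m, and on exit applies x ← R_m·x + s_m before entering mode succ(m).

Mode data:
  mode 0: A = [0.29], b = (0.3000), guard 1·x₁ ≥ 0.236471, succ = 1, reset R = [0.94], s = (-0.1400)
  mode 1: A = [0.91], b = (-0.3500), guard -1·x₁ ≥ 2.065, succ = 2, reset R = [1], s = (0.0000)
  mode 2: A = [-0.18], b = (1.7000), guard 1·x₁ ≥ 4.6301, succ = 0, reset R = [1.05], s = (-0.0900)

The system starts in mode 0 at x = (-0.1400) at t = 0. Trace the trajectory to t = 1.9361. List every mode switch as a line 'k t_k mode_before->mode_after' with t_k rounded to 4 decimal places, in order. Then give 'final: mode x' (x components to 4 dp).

1 1.2113 0->1
final: 1 -0.2001

Mode 0: guard c·x = 0.2365 hit at Δt = 1.2113 (t = 1.2113), x⁻ = (0.2365) → reset → x⁺ = (0.0823), jump to mode 1
Mode 1: flow for 0.7248 to horizon, guard not reached → x = (-0.2001)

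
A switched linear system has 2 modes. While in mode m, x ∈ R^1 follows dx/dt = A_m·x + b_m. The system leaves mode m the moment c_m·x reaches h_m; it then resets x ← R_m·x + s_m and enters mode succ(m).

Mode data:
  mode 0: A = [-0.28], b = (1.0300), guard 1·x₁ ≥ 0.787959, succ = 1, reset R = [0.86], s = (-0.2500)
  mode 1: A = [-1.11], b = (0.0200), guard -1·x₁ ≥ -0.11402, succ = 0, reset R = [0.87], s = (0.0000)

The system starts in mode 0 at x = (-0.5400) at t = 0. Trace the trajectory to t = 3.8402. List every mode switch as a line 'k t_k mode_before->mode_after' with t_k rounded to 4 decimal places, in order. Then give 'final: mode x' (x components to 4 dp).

Mode 0: guard c·x = 0.7880 hit at Δt = 1.3501 (t = 1.3501), x⁻ = (0.7880) → reset → x⁺ = (0.4276), jump to mode 1
Mode 1: guard c·x = -0.1140 hit at Δt = 1.3071 (t = 2.6572), x⁻ = (0.1140) → reset → x⁺ = (0.0992), jump to mode 0
Mode 0: guard c·x = 0.7880 hit at Δt = 0.7633 (t = 3.4205), x⁻ = (0.7880) → reset → x⁺ = (0.4276), jump to mode 1
Mode 1: flow for 0.4197 to horizon, guard not reached → x = (0.2751)

1 1.3501 0->1
2 2.6572 1->0
3 3.4205 0->1
final: 1 0.2751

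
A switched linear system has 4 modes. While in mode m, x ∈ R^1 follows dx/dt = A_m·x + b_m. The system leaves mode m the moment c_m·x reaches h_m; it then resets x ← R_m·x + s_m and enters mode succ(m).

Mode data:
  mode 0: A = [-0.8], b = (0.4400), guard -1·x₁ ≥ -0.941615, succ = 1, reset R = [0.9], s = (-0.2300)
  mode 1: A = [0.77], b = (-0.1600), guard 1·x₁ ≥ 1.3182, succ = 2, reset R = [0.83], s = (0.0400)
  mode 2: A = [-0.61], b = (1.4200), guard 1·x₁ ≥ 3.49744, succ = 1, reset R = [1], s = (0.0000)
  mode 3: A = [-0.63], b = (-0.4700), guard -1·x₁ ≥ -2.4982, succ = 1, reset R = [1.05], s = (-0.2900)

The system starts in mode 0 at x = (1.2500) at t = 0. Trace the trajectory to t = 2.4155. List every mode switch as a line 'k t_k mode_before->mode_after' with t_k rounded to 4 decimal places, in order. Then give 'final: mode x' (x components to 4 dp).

Mode 0: guard c·x = -0.9416 hit at Δt = 0.7260 (t = 0.7260), x⁻ = (0.9416) → reset → x⁺ = (0.6175), jump to mode 1
Mode 1: guard c·x = 1.3182 hit at Δt = 1.2950 (t = 2.0210), x⁻ = (1.3182) → reset → x⁺ = (1.1341), jump to mode 2
Mode 2: flow for 0.3945 to horizon, guard not reached → x = (1.3894)

1 0.7260 0->1
2 2.0210 1->2
final: 2 1.3894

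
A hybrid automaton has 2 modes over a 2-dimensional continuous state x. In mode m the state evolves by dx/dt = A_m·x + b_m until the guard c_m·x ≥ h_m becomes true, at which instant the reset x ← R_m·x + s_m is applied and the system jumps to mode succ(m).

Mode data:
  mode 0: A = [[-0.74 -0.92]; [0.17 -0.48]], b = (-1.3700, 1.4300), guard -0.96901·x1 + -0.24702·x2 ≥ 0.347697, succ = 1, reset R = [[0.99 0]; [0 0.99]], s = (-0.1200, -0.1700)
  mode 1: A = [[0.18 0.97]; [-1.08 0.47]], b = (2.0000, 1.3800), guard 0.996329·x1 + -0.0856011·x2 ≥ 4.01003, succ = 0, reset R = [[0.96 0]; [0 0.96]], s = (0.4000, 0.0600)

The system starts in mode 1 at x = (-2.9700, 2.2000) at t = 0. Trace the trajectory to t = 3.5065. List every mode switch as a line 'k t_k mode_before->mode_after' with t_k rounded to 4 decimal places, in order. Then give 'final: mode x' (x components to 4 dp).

Mode 1: guard c·x = 4.0100 hit at Δt = 1.1406 (t = 1.1406), x⁻ = (4.5331, 5.9165) → reset → x⁺ = (4.7518, 5.7399), jump to mode 0
Mode 0: guard c·x = 0.3477 hit at Δt = 0.8865 (t = 2.0271), x⁻ = (-1.6077, 4.8993) → reset → x⁺ = (-1.7117, 4.6803), jump to mode 1
Mode 1: guard c·x = 4.0100 hit at Δt = 0.7700 (t = 2.7971), x⁻ = (4.6223, 6.9548) → reset → x⁺ = (4.8374, 6.7366), jump to mode 0
Mode 0: flow for 0.7094 to horizon, guard not reached → x = (-1.0716, 5.7961)

1 1.1406 1->0
2 2.0271 0->1
3 2.7971 1->0
final: 0 -1.0716 5.7961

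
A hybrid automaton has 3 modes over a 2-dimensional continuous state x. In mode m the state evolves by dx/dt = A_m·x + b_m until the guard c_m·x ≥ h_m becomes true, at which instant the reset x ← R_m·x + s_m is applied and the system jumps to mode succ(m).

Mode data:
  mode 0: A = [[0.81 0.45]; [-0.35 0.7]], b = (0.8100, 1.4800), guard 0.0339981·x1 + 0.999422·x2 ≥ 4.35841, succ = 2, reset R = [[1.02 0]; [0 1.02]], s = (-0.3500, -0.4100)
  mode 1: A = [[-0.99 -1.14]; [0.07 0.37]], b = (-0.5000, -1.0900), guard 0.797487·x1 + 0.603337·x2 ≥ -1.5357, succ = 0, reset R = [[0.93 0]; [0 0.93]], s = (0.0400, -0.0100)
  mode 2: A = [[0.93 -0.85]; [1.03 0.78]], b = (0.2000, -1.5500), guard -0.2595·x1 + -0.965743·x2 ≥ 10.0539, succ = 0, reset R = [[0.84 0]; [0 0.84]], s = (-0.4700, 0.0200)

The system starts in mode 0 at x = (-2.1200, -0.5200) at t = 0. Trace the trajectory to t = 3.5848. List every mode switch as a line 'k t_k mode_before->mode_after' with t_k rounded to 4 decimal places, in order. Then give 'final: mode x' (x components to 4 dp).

1 1.4125 0->2
2 2.5693 2->0
final: 0 -26.7608 -1.0575

Mode 0: guard c·x = 4.3584 hit at Δt = 1.4125 (t = 1.4125), x⁻ = (-3.2428, 4.4712) → reset → x⁺ = (-3.6576, 4.1507), jump to mode 2
Mode 2: guard c·x = 10.0539 hit at Δt = 1.1568 (t = 2.5693), x⁻ = (-12.4179, -7.0738) → reset → x⁺ = (-10.9010, -5.9220), jump to mode 0
Mode 0: flow for 1.0155 to horizon, guard not reached → x = (-26.7608, -1.0575)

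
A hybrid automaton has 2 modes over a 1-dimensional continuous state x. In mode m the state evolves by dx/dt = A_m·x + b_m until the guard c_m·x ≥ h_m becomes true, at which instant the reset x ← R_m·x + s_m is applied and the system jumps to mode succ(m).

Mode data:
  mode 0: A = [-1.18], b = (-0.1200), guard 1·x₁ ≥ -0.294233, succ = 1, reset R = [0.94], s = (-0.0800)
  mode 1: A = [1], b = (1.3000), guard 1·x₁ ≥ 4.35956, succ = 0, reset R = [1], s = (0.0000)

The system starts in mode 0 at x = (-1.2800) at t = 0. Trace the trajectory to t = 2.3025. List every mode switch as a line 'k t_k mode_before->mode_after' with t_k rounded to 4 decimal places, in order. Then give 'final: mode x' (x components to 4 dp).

1 1.5352 0->1
final: 1 0.7321

Mode 0: guard c·x = -0.2942 hit at Δt = 1.5352 (t = 1.5352), x⁻ = (-0.2942) → reset → x⁺ = (-0.3566), jump to mode 1
Mode 1: flow for 0.7673 to horizon, guard not reached → x = (0.7321)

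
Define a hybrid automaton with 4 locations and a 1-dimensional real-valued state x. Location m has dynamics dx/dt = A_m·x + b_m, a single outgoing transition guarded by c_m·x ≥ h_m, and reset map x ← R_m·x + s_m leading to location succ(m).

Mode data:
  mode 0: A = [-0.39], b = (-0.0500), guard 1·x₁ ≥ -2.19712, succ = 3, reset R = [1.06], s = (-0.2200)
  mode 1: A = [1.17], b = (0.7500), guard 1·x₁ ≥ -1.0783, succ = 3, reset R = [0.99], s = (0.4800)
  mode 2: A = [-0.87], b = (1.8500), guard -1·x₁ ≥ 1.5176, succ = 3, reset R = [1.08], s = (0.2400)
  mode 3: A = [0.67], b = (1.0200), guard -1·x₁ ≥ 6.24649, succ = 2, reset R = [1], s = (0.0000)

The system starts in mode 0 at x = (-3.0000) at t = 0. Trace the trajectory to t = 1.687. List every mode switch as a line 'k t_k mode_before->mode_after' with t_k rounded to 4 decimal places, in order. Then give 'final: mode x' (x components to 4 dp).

1 0.8408 0->3
final: 3 -3.3321

Mode 0: guard c·x = -2.1971 hit at Δt = 0.8408 (t = 0.8408), x⁻ = (-2.1971) → reset → x⁺ = (-2.5489), jump to mode 3
Mode 3: flow for 0.8462 to horizon, guard not reached → x = (-3.3321)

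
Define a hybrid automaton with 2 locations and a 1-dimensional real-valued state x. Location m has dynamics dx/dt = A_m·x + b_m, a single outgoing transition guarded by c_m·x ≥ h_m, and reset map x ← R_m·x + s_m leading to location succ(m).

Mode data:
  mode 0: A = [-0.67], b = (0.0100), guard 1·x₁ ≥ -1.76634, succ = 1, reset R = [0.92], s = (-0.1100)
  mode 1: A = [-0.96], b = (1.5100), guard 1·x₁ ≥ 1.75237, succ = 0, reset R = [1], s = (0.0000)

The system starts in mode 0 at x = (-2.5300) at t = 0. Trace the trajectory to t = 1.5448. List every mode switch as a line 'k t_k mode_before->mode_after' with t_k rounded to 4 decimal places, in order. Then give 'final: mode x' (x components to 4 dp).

1 0.5325 0->1
final: 1 0.3212

Mode 0: guard c·x = -1.7663 hit at Δt = 0.5325 (t = 0.5325), x⁻ = (-1.7663) → reset → x⁺ = (-1.7350), jump to mode 1
Mode 1: flow for 1.0123 to horizon, guard not reached → x = (0.3212)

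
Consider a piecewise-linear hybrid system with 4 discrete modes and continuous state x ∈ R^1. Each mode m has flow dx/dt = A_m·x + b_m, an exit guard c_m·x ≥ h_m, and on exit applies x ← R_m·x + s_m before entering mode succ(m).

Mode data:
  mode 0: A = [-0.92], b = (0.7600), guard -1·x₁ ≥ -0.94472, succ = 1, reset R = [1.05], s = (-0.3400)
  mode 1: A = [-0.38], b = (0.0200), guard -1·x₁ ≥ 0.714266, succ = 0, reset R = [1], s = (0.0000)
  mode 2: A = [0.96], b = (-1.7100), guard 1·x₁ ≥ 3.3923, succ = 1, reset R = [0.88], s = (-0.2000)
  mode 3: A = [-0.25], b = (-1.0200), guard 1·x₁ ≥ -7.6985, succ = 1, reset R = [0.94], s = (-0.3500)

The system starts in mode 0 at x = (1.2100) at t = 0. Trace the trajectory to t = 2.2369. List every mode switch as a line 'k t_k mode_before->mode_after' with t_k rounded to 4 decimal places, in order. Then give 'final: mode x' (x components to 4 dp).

Mode 0: guard c·x = -0.9447 hit at Δt = 1.2765 (t = 1.2765), x⁻ = (0.9447) → reset → x⁺ = (0.6520), jump to mode 1
Mode 1: flow for 0.9604 to horizon, guard not reached → x = (0.4687)

1 1.2765 0->1
final: 1 0.4687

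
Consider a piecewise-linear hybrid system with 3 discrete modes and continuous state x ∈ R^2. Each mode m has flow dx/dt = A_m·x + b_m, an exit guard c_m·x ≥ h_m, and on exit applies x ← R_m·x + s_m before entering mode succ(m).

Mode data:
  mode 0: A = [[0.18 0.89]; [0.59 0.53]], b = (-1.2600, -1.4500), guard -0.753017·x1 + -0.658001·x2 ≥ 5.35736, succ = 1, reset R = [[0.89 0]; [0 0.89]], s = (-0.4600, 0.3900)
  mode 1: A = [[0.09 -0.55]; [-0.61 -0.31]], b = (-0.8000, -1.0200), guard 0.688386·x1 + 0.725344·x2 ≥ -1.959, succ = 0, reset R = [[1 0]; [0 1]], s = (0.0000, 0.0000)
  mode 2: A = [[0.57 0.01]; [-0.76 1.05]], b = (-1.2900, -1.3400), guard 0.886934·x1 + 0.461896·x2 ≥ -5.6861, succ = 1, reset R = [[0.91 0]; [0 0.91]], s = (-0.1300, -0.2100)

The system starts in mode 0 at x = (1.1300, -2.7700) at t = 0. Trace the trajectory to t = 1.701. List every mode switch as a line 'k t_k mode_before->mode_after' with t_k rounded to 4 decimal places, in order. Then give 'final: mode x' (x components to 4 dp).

1 0.7172 0->1
final: 1 -1.4659 -3.1765

Mode 0: guard c·x = 5.3574 hit at Δt = 0.7172 (t = 0.7172), x⁻ = (-2.3287, -5.4769) → reset → x⁺ = (-2.5325, -4.4845), jump to mode 1
Mode 1: flow for 0.9838 to horizon, guard not reached → x = (-1.4659, -3.1765)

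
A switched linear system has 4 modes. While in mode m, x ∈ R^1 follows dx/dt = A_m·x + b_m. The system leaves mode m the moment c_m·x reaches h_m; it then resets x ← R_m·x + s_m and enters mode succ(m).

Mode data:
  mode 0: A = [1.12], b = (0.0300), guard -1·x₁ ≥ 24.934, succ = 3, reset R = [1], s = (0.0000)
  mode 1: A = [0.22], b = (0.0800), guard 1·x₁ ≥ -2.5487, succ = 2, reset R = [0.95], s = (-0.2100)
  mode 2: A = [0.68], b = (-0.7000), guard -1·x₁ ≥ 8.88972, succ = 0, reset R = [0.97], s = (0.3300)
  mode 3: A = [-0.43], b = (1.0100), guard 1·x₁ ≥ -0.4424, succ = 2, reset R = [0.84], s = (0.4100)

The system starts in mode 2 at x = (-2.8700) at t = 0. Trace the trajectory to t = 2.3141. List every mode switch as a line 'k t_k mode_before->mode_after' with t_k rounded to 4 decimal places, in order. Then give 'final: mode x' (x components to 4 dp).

1 1.3730 2->0
final: 0 -23.7443

Mode 2: guard c·x = 8.8897 hit at Δt = 1.3730 (t = 1.3730), x⁻ = (-8.8897) → reset → x⁺ = (-8.2930), jump to mode 0
Mode 0: flow for 0.9411 to horizon, guard not reached → x = (-23.7443)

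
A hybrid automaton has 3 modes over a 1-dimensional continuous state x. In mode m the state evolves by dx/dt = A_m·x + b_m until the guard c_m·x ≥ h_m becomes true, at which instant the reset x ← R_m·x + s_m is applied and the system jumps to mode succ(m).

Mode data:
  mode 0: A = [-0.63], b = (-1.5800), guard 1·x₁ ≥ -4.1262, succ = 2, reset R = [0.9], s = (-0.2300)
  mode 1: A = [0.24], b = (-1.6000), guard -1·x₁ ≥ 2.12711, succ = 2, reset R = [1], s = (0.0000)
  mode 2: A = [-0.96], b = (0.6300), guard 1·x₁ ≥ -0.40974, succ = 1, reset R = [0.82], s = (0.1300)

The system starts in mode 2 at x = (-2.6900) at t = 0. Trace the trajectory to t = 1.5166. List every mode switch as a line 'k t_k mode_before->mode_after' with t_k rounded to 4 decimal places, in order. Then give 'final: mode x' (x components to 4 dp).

Mode 2: guard c·x = -0.4097 hit at Δt = 1.1916 (t = 1.1916), x⁻ = (-0.4097) → reset → x⁺ = (-0.2060), jump to mode 1
Mode 1: flow for 0.3250 to horizon, guard not reached → x = (-0.7635)

1 1.1916 2->1
final: 1 -0.7635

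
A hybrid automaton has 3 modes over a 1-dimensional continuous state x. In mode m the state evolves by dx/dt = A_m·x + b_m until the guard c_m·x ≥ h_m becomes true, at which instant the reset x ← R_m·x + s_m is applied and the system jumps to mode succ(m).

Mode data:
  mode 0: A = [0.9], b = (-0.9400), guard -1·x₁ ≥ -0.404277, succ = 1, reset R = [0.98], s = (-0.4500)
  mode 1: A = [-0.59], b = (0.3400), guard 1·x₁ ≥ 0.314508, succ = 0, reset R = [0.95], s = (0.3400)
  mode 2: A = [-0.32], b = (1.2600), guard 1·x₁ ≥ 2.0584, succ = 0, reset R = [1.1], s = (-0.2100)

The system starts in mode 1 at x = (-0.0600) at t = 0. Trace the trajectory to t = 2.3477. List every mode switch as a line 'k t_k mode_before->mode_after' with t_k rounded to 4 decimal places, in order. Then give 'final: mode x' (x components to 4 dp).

Mode 1: guard c·x = 0.3145 hit at Δt = 1.5054 (t = 1.5054), x⁻ = (0.3145) → reset → x⁺ = (0.6388), jump to mode 0
Mode 0: guard c·x = -0.4043 hit at Δt = 0.5069 (t = 2.0123), x⁻ = (0.4043) → reset → x⁺ = (-0.0538), jump to mode 1
Mode 1: flow for 0.3354 to horizon, guard not reached → x = (0.0593)

1 1.5054 1->0
2 2.0123 0->1
final: 1 0.0593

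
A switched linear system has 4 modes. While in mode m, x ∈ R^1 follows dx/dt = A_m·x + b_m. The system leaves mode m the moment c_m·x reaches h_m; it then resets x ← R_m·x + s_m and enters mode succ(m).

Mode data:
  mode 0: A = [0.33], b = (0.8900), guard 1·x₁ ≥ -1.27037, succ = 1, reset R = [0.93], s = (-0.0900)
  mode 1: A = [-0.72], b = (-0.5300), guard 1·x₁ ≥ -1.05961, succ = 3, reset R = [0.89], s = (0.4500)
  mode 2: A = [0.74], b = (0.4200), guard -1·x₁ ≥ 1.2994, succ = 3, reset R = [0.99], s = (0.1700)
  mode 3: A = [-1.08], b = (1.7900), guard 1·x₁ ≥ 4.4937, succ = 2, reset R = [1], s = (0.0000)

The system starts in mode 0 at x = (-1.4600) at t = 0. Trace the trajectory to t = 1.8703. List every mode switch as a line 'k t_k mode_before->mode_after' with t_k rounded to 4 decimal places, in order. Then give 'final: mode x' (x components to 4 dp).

1 0.4322 0->1
2 1.1318 1->3
final: 3 0.6888

Mode 0: guard c·x = -1.2704 hit at Δt = 0.4322 (t = 0.4322), x⁻ = (-1.2704) → reset → x⁺ = (-1.2714), jump to mode 1
Mode 1: guard c·x = -1.0596 hit at Δt = 0.6996 (t = 1.1318), x⁻ = (-1.0596) → reset → x⁺ = (-0.4931), jump to mode 3
Mode 3: flow for 0.7385 to horizon, guard not reached → x = (0.6888)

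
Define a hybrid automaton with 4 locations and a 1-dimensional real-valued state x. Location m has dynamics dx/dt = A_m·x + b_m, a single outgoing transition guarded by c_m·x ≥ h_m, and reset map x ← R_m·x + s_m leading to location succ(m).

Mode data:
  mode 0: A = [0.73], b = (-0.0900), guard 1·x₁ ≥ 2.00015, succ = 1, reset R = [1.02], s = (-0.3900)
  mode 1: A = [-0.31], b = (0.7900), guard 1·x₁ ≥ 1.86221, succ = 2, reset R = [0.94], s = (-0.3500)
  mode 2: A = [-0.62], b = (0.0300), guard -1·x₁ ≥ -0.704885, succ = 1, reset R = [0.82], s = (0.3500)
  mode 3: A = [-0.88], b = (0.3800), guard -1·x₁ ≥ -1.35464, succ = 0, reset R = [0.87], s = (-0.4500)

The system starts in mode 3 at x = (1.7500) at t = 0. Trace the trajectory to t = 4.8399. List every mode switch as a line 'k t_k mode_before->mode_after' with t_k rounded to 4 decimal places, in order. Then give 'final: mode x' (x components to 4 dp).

1 0.4052 3->0
2 1.9555 0->1
3 2.8242 1->2
4 3.9895 2->1
final: 1 1.3035

Mode 3: guard c·x = -1.3546 hit at Δt = 0.4052 (t = 0.4052), x⁻ = (1.3546) → reset → x⁺ = (0.7285), jump to mode 0
Mode 0: guard c·x = 2.0002 hit at Δt = 1.5503 (t = 1.9555), x⁻ = (2.0002) → reset → x⁺ = (1.6502), jump to mode 1
Mode 1: guard c·x = 1.8622 hit at Δt = 0.8687 (t = 2.8242), x⁻ = (1.8622) → reset → x⁺ = (1.4005), jump to mode 2
Mode 2: guard c·x = -0.7049 hit at Δt = 1.1653 (t = 3.9895), x⁻ = (0.7049) → reset → x⁺ = (0.9280), jump to mode 1
Mode 1: flow for 0.8504 to horizon, guard not reached → x = (1.3035)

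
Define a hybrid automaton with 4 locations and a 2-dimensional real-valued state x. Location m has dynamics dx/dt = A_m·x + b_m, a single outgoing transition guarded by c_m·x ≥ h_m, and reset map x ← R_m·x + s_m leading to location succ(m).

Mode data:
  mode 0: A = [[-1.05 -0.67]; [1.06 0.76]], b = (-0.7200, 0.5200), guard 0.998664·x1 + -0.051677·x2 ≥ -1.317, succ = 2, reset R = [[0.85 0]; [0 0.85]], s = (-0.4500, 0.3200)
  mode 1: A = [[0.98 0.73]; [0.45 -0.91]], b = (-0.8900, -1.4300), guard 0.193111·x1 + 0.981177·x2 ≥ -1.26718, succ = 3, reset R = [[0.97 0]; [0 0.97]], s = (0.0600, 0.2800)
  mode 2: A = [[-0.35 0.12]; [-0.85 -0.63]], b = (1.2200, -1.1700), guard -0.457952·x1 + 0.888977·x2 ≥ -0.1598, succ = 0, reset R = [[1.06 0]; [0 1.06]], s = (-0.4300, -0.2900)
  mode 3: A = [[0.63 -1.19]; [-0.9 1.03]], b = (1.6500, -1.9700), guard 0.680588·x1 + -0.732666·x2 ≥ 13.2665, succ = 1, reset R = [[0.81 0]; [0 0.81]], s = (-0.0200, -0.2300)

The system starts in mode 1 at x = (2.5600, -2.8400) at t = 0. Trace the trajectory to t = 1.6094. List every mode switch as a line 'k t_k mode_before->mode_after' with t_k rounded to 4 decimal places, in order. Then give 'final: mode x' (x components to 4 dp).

1 0.6028 1->3
2 1.2853 3->1
final: 1 8.4888 -5.1169

Mode 1: guard c·x = -1.2672 hit at Δt = 0.6028 (t = 0.6028), x⁻ = (2.5019, -1.7839) → reset → x⁺ = (2.4869, -1.4504), jump to mode 3
Mode 3: guard c·x = 13.2665 hit at Δt = 0.6825 (t = 1.2853), x⁻ = (9.5652, -9.2219) → reset → x⁺ = (7.7278, -7.6997), jump to mode 1
Mode 1: flow for 0.3241 to horizon, guard not reached → x = (8.4888, -5.1169)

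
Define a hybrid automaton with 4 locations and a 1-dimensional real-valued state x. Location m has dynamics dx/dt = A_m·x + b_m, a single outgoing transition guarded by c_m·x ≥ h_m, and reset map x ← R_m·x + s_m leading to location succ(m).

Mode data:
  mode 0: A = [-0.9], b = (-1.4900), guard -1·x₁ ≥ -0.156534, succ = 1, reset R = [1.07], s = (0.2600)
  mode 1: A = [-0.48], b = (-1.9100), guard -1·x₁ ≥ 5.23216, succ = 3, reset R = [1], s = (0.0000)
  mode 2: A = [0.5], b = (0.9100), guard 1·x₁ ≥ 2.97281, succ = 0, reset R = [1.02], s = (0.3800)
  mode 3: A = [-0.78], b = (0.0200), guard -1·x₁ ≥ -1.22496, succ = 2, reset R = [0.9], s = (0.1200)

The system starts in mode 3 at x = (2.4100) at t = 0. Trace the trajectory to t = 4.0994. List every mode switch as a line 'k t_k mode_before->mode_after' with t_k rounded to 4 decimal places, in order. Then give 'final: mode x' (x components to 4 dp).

1 0.8810 3->2
2 1.7899 2->0
3 2.9326 0->1
final: 1 -1.4622

Mode 3: guard c·x = -1.2250 hit at Δt = 0.8810 (t = 0.8810), x⁻ = (1.2250) → reset → x⁺ = (1.2225), jump to mode 2
Mode 2: guard c·x = 2.9728 hit at Δt = 0.9089 (t = 1.7899), x⁻ = (2.9728) → reset → x⁺ = (3.4123), jump to mode 0
Mode 0: guard c·x = -0.1565 hit at Δt = 1.1427 (t = 2.9326), x⁻ = (0.1565) → reset → x⁺ = (0.4275), jump to mode 1
Mode 1: flow for 1.1668 to horizon, guard not reached → x = (-1.4622)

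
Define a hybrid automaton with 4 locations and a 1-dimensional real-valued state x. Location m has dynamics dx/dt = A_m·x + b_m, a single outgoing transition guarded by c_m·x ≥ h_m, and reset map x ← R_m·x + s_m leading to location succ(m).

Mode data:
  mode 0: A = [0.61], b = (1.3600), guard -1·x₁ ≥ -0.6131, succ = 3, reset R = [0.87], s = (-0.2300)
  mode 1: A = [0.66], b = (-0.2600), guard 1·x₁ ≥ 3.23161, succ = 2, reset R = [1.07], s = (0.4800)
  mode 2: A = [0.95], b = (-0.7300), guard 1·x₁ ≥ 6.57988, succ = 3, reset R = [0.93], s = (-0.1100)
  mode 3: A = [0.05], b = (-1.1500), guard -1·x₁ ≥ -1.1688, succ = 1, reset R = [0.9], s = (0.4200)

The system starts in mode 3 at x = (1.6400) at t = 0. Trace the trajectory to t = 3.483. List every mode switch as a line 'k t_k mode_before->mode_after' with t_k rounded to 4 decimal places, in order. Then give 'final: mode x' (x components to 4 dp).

Mode 3: guard c·x = -1.1688 hit at Δt = 0.4364 (t = 0.4364), x⁻ = (1.1688) → reset → x⁺ = (1.4719), jump to mode 1
Mode 1: guard c·x = 3.2316 hit at Δt = 1.4665 (t = 1.9029), x⁻ = (3.2316) → reset → x⁺ = (3.9378), jump to mode 2
Mode 2: guard c·x = 6.5799 hit at Δt = 0.6382 (t = 2.5411), x⁻ = (6.5799) → reset → x⁺ = (6.0093), jump to mode 3
Mode 3: flow for 0.9419 to horizon, guard not reached → x = (5.1900)

1 0.4364 3->1
2 1.9029 1->2
3 2.5411 2->3
final: 3 5.1900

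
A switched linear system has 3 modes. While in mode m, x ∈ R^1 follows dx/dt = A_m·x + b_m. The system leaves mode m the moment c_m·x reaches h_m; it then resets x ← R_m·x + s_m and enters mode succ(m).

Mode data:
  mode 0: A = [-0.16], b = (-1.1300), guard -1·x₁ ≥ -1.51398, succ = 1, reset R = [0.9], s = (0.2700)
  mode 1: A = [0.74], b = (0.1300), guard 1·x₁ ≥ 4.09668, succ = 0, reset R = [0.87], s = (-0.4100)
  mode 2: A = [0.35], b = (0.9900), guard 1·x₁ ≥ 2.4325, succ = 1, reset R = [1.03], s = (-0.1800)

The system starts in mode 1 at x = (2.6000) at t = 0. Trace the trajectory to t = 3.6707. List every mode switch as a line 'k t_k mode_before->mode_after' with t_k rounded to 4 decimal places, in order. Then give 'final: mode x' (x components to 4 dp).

Mode 1: guard c·x = 4.0967 hit at Δt = 0.5828 (t = 0.5828), x⁻ = (4.0967) → reset → x⁺ = (3.1541), jump to mode 0
Mode 0: guard c·x = -1.5140 hit at Δt = 1.0937 (t = 1.6765), x⁻ = (1.5140) → reset → x⁺ = (1.6326), jump to mode 1
Mode 1: guard c·x = 4.0967 hit at Δt = 1.1619 (t = 2.8384), x⁻ = (4.0967) → reset → x⁺ = (3.1541), jump to mode 0
Mode 0: flow for 0.8323 to horizon, guard not reached → x = (1.8803)

1 0.5828 1->0
2 1.6765 0->1
3 2.8384 1->0
final: 0 1.8803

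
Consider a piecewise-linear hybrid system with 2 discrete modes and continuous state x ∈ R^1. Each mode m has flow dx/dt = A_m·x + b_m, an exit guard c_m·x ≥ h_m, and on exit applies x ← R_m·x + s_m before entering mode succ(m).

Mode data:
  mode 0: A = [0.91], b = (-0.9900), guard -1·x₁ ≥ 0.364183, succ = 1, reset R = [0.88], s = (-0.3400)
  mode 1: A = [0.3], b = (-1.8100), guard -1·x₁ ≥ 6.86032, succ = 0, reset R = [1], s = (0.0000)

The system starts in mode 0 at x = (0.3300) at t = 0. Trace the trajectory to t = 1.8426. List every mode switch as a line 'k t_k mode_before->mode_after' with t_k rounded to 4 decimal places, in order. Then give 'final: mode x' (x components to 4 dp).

Mode 0: guard c·x = 0.3642 hit at Δt = 0.7145 (t = 0.7145), x⁻ = (-0.3642) → reset → x⁺ = (-0.6605), jump to mode 1
Mode 1: flow for 1.1281 to horizon, guard not reached → x = (-3.3564)

1 0.7145 0->1
final: 1 -3.3564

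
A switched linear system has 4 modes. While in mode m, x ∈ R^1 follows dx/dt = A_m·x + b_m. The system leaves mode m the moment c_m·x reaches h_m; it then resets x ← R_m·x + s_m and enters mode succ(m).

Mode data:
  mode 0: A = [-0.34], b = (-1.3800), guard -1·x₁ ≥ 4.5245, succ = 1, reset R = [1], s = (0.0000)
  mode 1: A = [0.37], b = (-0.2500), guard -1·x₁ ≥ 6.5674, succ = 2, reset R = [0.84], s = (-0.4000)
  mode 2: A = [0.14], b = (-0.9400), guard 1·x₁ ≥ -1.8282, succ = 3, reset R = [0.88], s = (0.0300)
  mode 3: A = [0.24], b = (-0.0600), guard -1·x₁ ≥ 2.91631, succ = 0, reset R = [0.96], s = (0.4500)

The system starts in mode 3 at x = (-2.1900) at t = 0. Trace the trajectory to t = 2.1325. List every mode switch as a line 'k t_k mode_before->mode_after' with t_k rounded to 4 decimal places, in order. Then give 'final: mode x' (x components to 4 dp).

1 1.0857 3->0
final: 0 -2.8615

Mode 3: guard c·x = 2.9163 hit at Δt = 1.0857 (t = 1.0857), x⁻ = (-2.9163) → reset → x⁺ = (-2.3497), jump to mode 0
Mode 0: flow for 1.0468 to horizon, guard not reached → x = (-2.8615)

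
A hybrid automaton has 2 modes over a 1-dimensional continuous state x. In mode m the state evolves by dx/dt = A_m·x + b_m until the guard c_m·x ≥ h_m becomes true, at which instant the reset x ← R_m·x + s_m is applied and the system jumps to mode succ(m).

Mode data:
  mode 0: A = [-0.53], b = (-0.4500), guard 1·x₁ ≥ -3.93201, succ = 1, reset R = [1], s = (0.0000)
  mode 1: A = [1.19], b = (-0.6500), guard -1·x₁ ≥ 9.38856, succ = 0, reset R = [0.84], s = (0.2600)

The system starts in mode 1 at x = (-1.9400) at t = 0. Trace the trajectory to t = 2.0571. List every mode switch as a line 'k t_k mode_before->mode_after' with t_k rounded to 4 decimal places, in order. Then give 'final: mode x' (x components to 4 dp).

Mode 1: guard c·x = 9.3886 hit at Δt = 1.1641 (t = 1.1641), x⁻ = (-9.3886) → reset → x⁺ = (-7.6264), jump to mode 0
Mode 0: flow for 0.8930 to horizon, guard not reached → x = (-5.0710)

1 1.1641 1->0
final: 0 -5.0710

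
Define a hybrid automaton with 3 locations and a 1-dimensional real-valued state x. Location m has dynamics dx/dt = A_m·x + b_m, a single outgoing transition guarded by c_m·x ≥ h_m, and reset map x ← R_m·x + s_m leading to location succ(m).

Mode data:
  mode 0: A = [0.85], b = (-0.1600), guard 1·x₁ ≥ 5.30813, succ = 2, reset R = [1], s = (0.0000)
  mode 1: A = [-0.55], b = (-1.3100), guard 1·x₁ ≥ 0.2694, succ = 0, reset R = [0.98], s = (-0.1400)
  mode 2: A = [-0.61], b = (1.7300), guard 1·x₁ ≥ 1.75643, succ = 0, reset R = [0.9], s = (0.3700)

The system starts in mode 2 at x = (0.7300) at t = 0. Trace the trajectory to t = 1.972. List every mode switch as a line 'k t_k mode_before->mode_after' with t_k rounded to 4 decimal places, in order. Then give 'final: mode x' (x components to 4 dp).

1 1.0954 2->0
final: 0 3.9013

Mode 2: guard c·x = 1.7564 hit at Δt = 1.0954 (t = 1.0954), x⁻ = (1.7564) → reset → x⁺ = (1.9508), jump to mode 0
Mode 0: flow for 0.8766 to horizon, guard not reached → x = (3.9013)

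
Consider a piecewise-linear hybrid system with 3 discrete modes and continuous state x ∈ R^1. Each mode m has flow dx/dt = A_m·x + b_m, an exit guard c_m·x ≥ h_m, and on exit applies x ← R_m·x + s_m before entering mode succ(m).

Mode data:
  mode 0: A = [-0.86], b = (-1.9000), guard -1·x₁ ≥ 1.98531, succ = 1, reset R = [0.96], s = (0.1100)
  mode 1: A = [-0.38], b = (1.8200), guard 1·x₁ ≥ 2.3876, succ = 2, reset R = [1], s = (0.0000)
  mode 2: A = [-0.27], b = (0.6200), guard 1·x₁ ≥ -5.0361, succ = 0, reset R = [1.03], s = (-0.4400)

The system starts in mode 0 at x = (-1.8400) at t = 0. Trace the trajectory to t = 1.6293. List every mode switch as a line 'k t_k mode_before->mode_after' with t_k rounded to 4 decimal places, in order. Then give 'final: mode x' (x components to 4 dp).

1 0.5814 0->1
final: 1 0.3672

Mode 0: guard c·x = 1.9853 hit at Δt = 0.5814 (t = 0.5814), x⁻ = (-1.9853) → reset → x⁺ = (-1.7959), jump to mode 1
Mode 1: flow for 1.0479 to horizon, guard not reached → x = (0.3672)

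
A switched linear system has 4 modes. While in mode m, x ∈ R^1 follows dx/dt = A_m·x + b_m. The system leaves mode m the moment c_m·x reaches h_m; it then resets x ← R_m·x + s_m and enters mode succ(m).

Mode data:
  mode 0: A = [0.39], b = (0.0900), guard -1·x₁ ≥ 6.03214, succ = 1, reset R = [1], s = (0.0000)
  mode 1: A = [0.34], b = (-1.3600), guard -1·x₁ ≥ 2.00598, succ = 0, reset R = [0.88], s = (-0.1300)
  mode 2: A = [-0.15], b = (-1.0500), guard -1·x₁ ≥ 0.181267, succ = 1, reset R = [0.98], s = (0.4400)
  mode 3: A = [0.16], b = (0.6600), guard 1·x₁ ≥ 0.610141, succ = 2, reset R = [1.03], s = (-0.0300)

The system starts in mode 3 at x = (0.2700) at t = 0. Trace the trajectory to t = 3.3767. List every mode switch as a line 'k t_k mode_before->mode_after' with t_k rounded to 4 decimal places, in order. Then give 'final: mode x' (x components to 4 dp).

Mode 3: guard c·x = 0.6101 hit at Δt = 0.4659 (t = 0.4659), x⁻ = (0.6101) → reset → x⁺ = (0.5984), jump to mode 2
Mode 2: guard c·x = 0.1813 hit at Δt = 0.7218 (t = 1.1877), x⁻ = (-0.1813) → reset → x⁺ = (0.2624), jump to mode 1
Mode 1: guard c·x = 2.0060 hit at Δt = 1.3950 (t = 2.5827), x⁻ = (-2.0060) → reset → x⁺ = (-1.8953), jump to mode 0
Mode 0: flow for 0.7940 to horizon, guard not reached → x = (-2.4994)

1 0.4659 3->2
2 1.1877 2->1
3 2.5827 1->0
final: 0 -2.4994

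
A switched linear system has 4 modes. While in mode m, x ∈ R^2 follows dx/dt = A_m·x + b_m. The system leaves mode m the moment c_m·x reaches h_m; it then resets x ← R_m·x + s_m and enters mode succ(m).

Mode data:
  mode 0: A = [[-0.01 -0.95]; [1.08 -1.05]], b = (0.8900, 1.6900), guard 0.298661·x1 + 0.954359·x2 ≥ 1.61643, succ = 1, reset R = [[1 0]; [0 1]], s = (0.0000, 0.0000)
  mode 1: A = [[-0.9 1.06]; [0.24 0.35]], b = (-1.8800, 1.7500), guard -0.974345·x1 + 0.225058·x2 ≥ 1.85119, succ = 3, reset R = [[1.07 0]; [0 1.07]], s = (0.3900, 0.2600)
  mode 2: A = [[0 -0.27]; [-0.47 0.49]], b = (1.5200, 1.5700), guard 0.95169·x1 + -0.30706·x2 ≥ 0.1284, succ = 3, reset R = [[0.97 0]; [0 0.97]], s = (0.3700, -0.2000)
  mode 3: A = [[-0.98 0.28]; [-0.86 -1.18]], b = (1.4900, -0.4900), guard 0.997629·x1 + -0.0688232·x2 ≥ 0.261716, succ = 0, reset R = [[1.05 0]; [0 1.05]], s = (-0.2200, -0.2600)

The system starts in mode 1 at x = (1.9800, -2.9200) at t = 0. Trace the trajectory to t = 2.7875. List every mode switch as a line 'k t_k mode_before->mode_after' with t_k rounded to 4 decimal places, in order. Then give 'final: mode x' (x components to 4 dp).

Mode 1: guard c·x = 1.8512 hit at Δt = 1.1233 (t = 1.1233), x⁻ = (-2.3812, -2.0834) → reset → x⁺ = (-2.1578, -1.9692), jump to mode 3
Mode 3: guard c·x = 0.2617 hit at Δt = 1.1932 (t = 2.3165), x⁻ = (0.2268, -0.5149) → reset → x⁺ = (0.0182, -0.8006), jump to mode 0
Mode 0: flow for 0.4710 to horizon, guard not reached → x = (0.5430, 0.2771)

1 1.1233 1->3
2 2.3165 3->0
final: 0 0.5430 0.2771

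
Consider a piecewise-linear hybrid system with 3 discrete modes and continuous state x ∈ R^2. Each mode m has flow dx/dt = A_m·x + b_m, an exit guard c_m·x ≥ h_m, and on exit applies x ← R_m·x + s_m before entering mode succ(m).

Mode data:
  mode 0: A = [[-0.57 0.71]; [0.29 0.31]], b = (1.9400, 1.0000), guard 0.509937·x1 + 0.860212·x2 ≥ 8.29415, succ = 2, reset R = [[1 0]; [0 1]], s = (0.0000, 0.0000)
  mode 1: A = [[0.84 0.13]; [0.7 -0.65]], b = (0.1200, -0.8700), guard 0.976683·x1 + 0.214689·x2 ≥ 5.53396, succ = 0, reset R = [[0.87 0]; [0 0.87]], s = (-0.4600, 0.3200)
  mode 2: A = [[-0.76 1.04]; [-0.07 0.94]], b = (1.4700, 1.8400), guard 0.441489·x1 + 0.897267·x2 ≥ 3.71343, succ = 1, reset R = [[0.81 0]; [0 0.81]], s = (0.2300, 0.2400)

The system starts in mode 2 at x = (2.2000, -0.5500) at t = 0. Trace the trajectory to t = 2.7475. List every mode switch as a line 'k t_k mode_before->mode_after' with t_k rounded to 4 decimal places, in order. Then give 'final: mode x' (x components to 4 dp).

1 1.3656 2->1
2 2.0683 1->0
final: 0 5.2878 4.8950

Mode 2: guard c·x = 3.7134 hit at Δt = 1.3656 (t = 1.3656), x⁻ = (2.9262, 2.6988) → reset → x⁺ = (2.6003, 2.4260), jump to mode 1
Mode 1: guard c·x = 5.5340 hit at Δt = 0.7027 (t = 2.0683), x⁻ = (5.1043, 2.5556) → reset → x⁺ = (3.9808, 2.5434), jump to mode 0
Mode 0: flow for 0.6792 to horizon, guard not reached → x = (5.2878, 4.8950)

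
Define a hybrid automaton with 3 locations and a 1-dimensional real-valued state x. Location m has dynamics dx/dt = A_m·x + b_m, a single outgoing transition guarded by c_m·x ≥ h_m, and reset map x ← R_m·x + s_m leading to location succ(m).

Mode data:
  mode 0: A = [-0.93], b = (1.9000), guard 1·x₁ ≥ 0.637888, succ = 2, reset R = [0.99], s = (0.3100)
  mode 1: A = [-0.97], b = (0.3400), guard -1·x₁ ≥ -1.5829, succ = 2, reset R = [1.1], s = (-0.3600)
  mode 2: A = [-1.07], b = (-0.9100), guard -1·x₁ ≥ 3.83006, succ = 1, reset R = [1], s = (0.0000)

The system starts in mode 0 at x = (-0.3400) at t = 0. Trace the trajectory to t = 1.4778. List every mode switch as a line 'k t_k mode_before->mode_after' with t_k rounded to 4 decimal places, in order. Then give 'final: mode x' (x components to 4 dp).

1 0.5680 0->2
final: 2 -0.1735

Mode 0: guard c·x = 0.6379 hit at Δt = 0.5680 (t = 0.5680), x⁻ = (0.6379) → reset → x⁺ = (0.9415), jump to mode 2
Mode 2: flow for 0.9098 to horizon, guard not reached → x = (-0.1735)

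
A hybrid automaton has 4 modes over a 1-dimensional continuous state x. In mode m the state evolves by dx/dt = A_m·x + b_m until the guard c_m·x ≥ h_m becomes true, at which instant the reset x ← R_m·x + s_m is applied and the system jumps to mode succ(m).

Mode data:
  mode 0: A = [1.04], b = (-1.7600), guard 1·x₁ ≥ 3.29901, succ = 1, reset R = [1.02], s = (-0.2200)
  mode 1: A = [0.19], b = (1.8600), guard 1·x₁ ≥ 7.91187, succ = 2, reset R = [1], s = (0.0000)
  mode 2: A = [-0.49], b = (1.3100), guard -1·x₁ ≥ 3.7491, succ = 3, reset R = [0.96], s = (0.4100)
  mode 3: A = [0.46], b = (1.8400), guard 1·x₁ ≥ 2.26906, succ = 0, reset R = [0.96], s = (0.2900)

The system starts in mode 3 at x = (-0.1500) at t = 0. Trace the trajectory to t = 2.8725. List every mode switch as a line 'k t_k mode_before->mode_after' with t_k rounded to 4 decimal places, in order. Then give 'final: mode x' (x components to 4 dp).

Mode 3: guard c·x = 2.2691 hit at Δt = 1.0599 (t = 1.0599), x⁻ = (2.2691) → reset → x⁺ = (2.4683), jump to mode 0
Mode 0: guard c·x = 3.2990 hit at Δt = 0.6998 (t = 1.7597), x⁻ = (3.2990) → reset → x⁺ = (3.1450), jump to mode 1
Mode 1: flow for 1.1128 to horizon, guard not reached → x = (6.1903)

1 1.0599 3->0
2 1.7597 0->1
final: 1 6.1903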